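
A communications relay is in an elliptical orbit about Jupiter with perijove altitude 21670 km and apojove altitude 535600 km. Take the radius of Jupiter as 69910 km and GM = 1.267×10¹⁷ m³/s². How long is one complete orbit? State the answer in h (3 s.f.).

T ≈ 31.9 h

r_p = 69910 + 21670 = 91580 km = 9.1580×10⁷ m.
r_a = 69910 + 535600 = 605510 km = 6.0551×10⁸ m.
Semi-major axis a = (r_p + r_a)/2 = (91580 + 6.0551×10⁵)/2 = 3.4854×10⁵ km = 3.485×10⁸ m.
By Kepler's third law T = 2π√(a³/μ) = 2π × 1.828×10⁴ = 1.149×10⁵ s.
= 31.91 h.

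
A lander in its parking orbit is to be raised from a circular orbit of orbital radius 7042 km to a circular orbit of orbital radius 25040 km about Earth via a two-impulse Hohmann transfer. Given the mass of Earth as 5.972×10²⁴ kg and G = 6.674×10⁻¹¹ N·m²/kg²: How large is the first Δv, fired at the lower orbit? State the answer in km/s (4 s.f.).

μ = GM = 6.674×10⁻¹¹ × 5.972×10²⁴ = 3.986×10¹⁴ m³/s².
r₁ = 7042 km = 7.042×10⁶ m.
r₂ = 25040 km = 2.504×10⁷ m.
Transfer ellipse a_t = (r₁ + r₂)/2 = 1.604×10⁷ m.
At r₁: circular v_c1 = √(μ/r₁) = 7523 m/s; transfer-perigee v_p = √[μ(2/r₁ − 1/a_t)] = 9400 m/s.
Δv₁ = v_p − v_c1 = 1876 m/s.
= 1.876 km/s.

Δv ≈ 1.876 km/s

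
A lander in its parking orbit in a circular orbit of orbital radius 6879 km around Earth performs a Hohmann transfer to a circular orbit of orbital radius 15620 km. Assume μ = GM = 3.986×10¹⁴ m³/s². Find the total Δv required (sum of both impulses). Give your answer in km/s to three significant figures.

Δv_total ≈ 2.46 km/s

r₁ = 6879 km = 6.879×10⁶ m.
r₂ = 15620 km = 1.562×10⁷ m.
Transfer ellipse a_t = (r₁ + r₂)/2 = 1.125×10⁷ m.
At r₁: circular v_c1 = √(μ/r₁) = 7612 m/s; transfer-perigee v_p = √[μ(2/r₁ − 1/a_t)] = 8970 m/s.
Δv₁ = v_p − v_c1 = 1358 m/s.
At r₂: circular v_c2 = √(μ/r₂) = 5052 m/s; transfer-apogee v_a = √[μ(2/r₂ − 1/a_t)] = 3950 m/s.
Δv₂ = v_c2 − v_a = 1101 m/s.
Total Δv = Δv₁ + Δv₂ = 2459 m/s = 2.459 km/s.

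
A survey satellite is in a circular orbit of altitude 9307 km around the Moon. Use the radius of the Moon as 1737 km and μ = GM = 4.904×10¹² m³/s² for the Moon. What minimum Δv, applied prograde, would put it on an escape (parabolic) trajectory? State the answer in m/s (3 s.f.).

r = 1737 + 9307 = 11044 km = 1.1044×10⁷ m.
Circular speed v_c = √(μ/r) = 666.4 m/s.
Escape speed v_esc = √(2μ/r) = √2 × v_c = 942.4 m/s.
Δv = v_esc − v_c = 276.0 m/s.

Δv ≈ 276 m/s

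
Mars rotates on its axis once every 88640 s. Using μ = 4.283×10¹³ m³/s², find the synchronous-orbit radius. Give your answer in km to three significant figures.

A synchronous orbit has period T, so by Kepler's third law a = (μT²/4π²)^(1/3).
μT²/4π² = 4.283×10¹³ × (8.864×10⁴)² / 39.48 = 8.524×10²¹ m³.
a = 2.043×10⁷ m = 20428 km.

r_sync ≈ 20400 km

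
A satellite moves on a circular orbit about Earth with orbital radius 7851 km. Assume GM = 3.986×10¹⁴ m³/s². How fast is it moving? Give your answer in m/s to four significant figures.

r = 7851 km = 7.851×10⁶ m.
For a circular orbit v = √(μ/r) = √(3.986×10¹⁴ / 7.851×10⁶) = √(5.077×10⁷) = 7125 m/s.

v ≈ 7125 m/s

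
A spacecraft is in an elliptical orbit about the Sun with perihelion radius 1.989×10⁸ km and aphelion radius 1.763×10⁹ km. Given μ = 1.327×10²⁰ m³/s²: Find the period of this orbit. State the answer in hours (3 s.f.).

T ≈ 147000 hours

Semi-major axis a = (r_p + r_a)/2 = (1.9890×10⁸ + 1.7630×10⁹)/2 = 9.8095×10⁸ km = 9.810×10¹¹ m.
By Kepler's third law T = 2π√(a³/μ) = 2π × 8.434×10⁷ = 5.299×10⁸ s.
= 1.472×10⁵ hours.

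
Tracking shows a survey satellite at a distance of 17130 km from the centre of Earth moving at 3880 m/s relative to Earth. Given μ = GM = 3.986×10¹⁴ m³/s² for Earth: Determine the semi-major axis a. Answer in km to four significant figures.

a ≈ 12660 km

r = 1.713×10⁷ m.
Specific orbital energy ε = v²/2 − μ/r = (3880)²/2 − 3.986×10¹⁴/1.713×10⁷ = -1.574×10⁷ J/kg.
Since ε = −μ/(2a), a = −μ/(2ε) = 1.266×10⁷ m = 12660 km.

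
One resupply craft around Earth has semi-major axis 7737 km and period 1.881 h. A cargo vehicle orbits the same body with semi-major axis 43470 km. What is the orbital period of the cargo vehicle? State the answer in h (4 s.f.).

T₂ ≈ 25.05 h

Kepler's third law: T² ∝ a³, so T₂ = T₁ (a₂/a₁)^(3/2).
a₂/a₁ = 5.618, (a₂/a₁)^(3/2) = 13.32.
T₂ = 1.881 × 13.32 = 25.05 h.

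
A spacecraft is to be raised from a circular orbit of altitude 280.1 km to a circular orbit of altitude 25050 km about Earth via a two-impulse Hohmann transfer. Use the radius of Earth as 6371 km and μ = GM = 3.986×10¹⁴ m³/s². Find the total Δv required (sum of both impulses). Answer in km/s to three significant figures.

r₁ = 6371 + 280.1 = 6651.1 km = 6.6511×10⁶ m.
r₂ = 6371 + 25050 = 31421 km = 3.1421×10⁷ m.
Transfer ellipse a_t = (r₁ + r₂)/2 = 1.904×10⁷ m.
At r₁: circular v_c1 = √(μ/r₁) = 7741 m/s; transfer-perigee v_p = √[μ(2/r₁ − 1/a_t)] = 9946 m/s.
Δv₁ = v_p − v_c1 = 2204 m/s.
At r₂: circular v_c2 = √(μ/r₂) = 3562 m/s; transfer-apogee v_a = √[μ(2/r₂ − 1/a_t)] = 2105 m/s.
Δv₂ = v_c2 − v_a = 1456 m/s.
Total Δv = Δv₁ + Δv₂ = 3661 m/s = 3.661 km/s.

Δv_total ≈ 3.66 km/s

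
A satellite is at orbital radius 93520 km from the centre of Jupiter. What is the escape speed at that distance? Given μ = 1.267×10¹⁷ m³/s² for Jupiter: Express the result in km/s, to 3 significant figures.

r = 93520 km = 9.352×10⁷ m.
Escape speed v_esc = √(2μ/r) = √(2 × 1.267×10¹⁷ / 9.352×10⁷) = √(2.710×10⁹) = 52050 m/s.
= 52.05 km/s.

v_esc ≈ 52.1 km/s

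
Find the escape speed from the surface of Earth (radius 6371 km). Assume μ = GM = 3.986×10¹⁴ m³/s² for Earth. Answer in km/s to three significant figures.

r = R = 6.371×10⁶ m.
Escape speed v_esc = √(2μ/r) = √(2 × 3.986×10¹⁴ / 6.371×10⁶) = √(1.251×10⁸) = 11190 m/s.
= 11.19 km/s.

v_esc ≈ 11.2 km/s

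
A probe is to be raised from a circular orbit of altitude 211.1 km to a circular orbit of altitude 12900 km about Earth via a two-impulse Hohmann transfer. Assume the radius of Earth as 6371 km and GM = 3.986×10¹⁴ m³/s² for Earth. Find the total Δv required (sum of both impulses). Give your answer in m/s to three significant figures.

r₁ = 6371 + 211.1 = 6582.1 km = 6.5821×10⁶ m.
r₂ = 6371 + 12900 = 19271 km = 1.9271×10⁷ m.
Transfer ellipse a_t = (r₁ + r₂)/2 = 1.293×10⁷ m.
At r₁: circular v_c1 = √(μ/r₁) = 7782 m/s; transfer-perigee v_p = √[μ(2/r₁ − 1/a_t)] = 9502 m/s.
Δv₁ = v_p − v_c1 = 1720 m/s.
At r₂: circular v_c2 = √(μ/r₂) = 4548 m/s; transfer-apogee v_a = √[μ(2/r₂ − 1/a_t)] = 3245 m/s.
Δv₂ = v_c2 − v_a = 1303 m/s.
Total Δv = Δv₁ + Δv₂ = 3022 m/s.

Δv_total ≈ 3020 m/s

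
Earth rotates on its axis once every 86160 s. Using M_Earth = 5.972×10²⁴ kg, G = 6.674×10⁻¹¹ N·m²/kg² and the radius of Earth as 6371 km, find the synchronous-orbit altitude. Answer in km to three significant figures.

μ = GM = 6.674×10⁻¹¹ × 5.972×10²⁴ = 3.986×10¹⁴ m³/s².
A synchronous orbit has period T, so by Kepler's third law a = (μT²/4π²)^(1/3).
μT²/4π² = 3.986×10¹⁴ × (8.616×10⁴)² / 39.48 = 7.495×10²² m³.
a = 4.216×10⁷ m = 42162 km.
Altitude h = a − R = 42162 − 6371 = 35791 km.

h_sync ≈ 35800 km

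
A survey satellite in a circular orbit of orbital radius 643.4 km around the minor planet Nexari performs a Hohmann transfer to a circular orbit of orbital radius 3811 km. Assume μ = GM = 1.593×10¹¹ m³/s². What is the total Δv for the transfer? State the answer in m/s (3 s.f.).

r₁ = 643.4 km = 6.434×10⁵ m.
r₂ = 3811 km = 3.811×10⁶ m.
Transfer ellipse a_t = (r₁ + r₂)/2 = 2.227×10⁶ m.
At r₁: circular v_c1 = √(μ/r₁) = 497.6 m/s; transfer-periapsis v_p = √[μ(2/r₁ − 1/a_t)] = 650.9 m/s.
Δv₁ = v_p − v_c1 = 153.3 m/s.
At r₂: circular v_c2 = √(μ/r₂) = 204.5 m/s; transfer-apoapsis v_a = √[μ(2/r₂ − 1/a_t)] = 109.9 m/s.
Δv₂ = v_c2 − v_a = 94.56 m/s.
Total Δv = Δv₁ + Δv₂ = 247.9 m/s.

Δv_total ≈ 248 m/s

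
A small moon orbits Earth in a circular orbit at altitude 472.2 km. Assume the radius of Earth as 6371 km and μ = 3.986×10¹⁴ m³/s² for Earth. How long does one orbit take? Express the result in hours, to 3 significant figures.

r = 6371 + 472.2 = 6843.2 km = 6.8432×10⁶ m.
Kepler's third law: T = 2π√(r³/μ) = 2π√((6.843×10⁶)³ / 3.986×10¹⁴).
r³/μ = 8.040×10⁵ s², so T = 2π × 8.966×10² = 5.634×10³ s.
Converting: 5.634×10³ s ÷ 3600 = 1.565 hours.

T ≈ 1.56 hours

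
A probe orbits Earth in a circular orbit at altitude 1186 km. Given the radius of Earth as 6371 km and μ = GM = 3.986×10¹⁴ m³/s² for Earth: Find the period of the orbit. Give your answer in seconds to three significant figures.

r = 6371 + 1186 = 7557.0 km = 7.5570×10⁶ m.
Kepler's third law: T = 2π√(r³/μ) = 2π√((7.557×10⁶)³ / 3.986×10¹⁴).
r³/μ = 1.083×10⁶ s², so T = 2π × 1.041×10³ = 6.538×10³ s.

T ≈ 6540 seconds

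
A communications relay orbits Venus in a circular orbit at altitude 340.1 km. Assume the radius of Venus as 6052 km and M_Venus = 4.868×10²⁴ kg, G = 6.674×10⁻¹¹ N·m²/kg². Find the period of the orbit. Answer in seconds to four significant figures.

μ = GM = 6.674×10⁻¹¹ × 4.868×10²⁴ = 3.249×10¹⁴ m³/s².
r = 6052 + 340.1 = 6392.1 km = 6.3921×10⁶ m.
Kepler's third law: T = 2π√(r³/μ) = 2π√((6.392×10⁶)³ / 3.249×10¹⁴).
r³/μ = 8.039×10⁵ s², so T = 2π × 8.966×10² = 5.633×10³ s.

T ≈ 5633 seconds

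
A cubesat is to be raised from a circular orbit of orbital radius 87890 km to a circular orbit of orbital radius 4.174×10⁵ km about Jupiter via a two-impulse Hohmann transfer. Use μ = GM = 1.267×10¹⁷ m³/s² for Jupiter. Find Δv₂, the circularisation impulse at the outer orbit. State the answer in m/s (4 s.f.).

r₁ = 87890 km = 8.789×10⁷ m.
r₂ = 4.174×10⁵ km = 4.174×10⁸ m.
Transfer ellipse a_t = (r₁ + r₂)/2 = 2.526×10⁸ m.
At r₁: circular v_c1 = √(μ/r₁) = 37970 m/s; transfer-perijove v_p = √[μ(2/r₁ − 1/a_t)] = 48800 m/s.
At r₂: circular v_c2 = √(μ/r₂) = 17420 m/s; transfer-apojove v_a = √[μ(2/r₂ − 1/a_t)] = 10280 m/s.
Δv₂ = v_c2 − v_a = 7147 m/s.

Δv ≈ 7147 m/s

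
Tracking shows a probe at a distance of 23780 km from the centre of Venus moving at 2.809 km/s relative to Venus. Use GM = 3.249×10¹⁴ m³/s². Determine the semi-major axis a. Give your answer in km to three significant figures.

r = 2.378×10⁷ m.
Vis-viva rearranged: 1/a = 2/r − v²/μ = 8.410×10⁻⁸ − 2.429×10⁻⁸ = 5.982×10⁻⁸ m⁻¹.
a = 1.672×10⁷ m = 16717 km.

a ≈ 16700 km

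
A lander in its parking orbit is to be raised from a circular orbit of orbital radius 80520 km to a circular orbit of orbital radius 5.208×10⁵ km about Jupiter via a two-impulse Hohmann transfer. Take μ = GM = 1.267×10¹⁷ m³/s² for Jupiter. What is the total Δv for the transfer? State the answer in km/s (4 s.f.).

Δv_total ≈ 20.07 km/s

r₁ = 80520 km = 8.052×10⁷ m.
r₂ = 5.208×10⁵ km = 5.208×10⁸ m.
Transfer ellipse a_t = (r₁ + r₂)/2 = 3.007×10⁸ m.
At r₁: circular v_c1 = √(μ/r₁) = 39670 m/s; transfer-perijove v_p = √[μ(2/r₁ − 1/a_t)] = 52210 m/s.
Δv₁ = v_p − v_c1 = 12540 m/s.
At r₂: circular v_c2 = √(μ/r₂) = 15600 m/s; transfer-apojove v_a = √[μ(2/r₂ − 1/a_t)] = 8072 m/s.
Δv₂ = v_c2 − v_a = 7526 m/s.
Total Δv = Δv₁ + Δv₂ = 20070 m/s = 20.07 km/s.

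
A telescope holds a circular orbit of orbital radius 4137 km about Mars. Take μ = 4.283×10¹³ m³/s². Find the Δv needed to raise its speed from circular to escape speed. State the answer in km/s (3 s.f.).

Δv ≈ 1.33 km/s

r = 4137 km = 4.137×10⁶ m.
Circular speed v_c = √(μ/r) = 3218 m/s.
Escape speed v_esc = √(2μ/r) = √2 × v_c = 4550 m/s.
Δv = v_esc − v_c = 1333 m/s = 1.333 km/s.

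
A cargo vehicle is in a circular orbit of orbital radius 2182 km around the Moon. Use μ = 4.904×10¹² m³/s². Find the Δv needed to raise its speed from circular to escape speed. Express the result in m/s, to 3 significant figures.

r = 2182 km = 2.182×10⁶ m.
Circular speed v_c = √(μ/r) = 1499 m/s.
Escape speed v_esc = √(2μ/r) = √2 × v_c = 2120 m/s.
Δv = v_esc − v_c = 621.0 m/s.

Δv ≈ 621 m/s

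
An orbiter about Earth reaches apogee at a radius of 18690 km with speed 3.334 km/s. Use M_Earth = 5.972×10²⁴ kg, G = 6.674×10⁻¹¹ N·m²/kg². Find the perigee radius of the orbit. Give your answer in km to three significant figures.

μ = GM = 6.674×10⁻¹¹ × 5.972×10²⁴ = 3.986×10¹⁴ m³/s².
r_a = 1.869×10⁷ m.
Specific energy ε = v²/2 − μ/r = -1.577×10⁷ J/kg, so a = −μ/(2ε) = 1.264×10⁷ m.
The apsides satisfy r_p + r_a = 2a, so the perigee radius is 2a − r_a = 6.588×10⁶ m = 6587.9 km.

perigee radius ≈ 6590 km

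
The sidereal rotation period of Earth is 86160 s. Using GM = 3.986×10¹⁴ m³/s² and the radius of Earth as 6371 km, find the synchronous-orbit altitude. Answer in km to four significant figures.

h_sync ≈ 35790 km

A synchronous orbit has period T, so by Kepler's third law a = (μT²/4π²)^(1/3).
μT²/4π² = 3.986×10¹⁴ × (8.616×10⁴)² / 39.48 = 7.495×10²² m³.
a = 4.216×10⁷ m = 42163 km.
Altitude h = a − R = 42163 − 6371 = 35792 km.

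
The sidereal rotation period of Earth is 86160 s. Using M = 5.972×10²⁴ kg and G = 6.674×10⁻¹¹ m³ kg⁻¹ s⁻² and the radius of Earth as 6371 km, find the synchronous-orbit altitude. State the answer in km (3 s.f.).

h_sync ≈ 35800 km

μ = GM = 6.674×10⁻¹¹ × 5.972×10²⁴ = 3.986×10¹⁴ m³/s².
A synchronous orbit has period T, so by Kepler's third law a = (μT²/4π²)^(1/3).
μT²/4π² = 3.986×10¹⁴ × (8.616×10⁴)² / 39.48 = 7.495×10²² m³.
a = 4.216×10⁷ m = 42162 km.
Altitude h = a − R = 42162 − 6371 = 35791 km.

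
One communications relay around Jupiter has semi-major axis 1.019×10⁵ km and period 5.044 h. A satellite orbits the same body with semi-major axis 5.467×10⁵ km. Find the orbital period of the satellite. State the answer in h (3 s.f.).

Kepler's third law: T² ∝ a³, so T₂ = T₁ (a₂/a₁)^(3/2).
a₂/a₁ = 5.365, (a₂/a₁)^(3/2) = 12.43.
T₂ = 5.044 × 12.43 = 62.68 h.

T₂ ≈ 62.7 h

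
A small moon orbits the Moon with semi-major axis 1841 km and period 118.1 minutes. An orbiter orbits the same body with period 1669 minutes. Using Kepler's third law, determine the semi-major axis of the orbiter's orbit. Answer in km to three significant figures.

a₂ ≈ 10800 km

Kepler's third law: a³ ∝ T², so a₂ = a₁ (T₂/T₁)^(2/3).
T₂/T₁ = 14.13, (T₂/T₁)^(2/3) = 5.845.
a₂ = 1841 × 5.845 = 10760 km.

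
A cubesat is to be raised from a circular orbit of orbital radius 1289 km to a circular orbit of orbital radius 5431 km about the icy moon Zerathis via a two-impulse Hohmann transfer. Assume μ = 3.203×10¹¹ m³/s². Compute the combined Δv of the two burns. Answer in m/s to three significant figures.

r₁ = 1289 km = 1.289×10⁶ m.
r₂ = 5431 km = 5.431×10⁶ m.
Transfer ellipse a_t = (r₁ + r₂)/2 = 3.360×10⁶ m.
At r₁: circular v_c1 = √(μ/r₁) = 498.5 m/s; transfer-periapsis v_p = √[μ(2/r₁ − 1/a_t)] = 633.8 m/s.
Δv₁ = v_p − v_c1 = 135.3 m/s.
At r₂: circular v_c2 = √(μ/r₂) = 242.9 m/s; transfer-apoapsis v_a = √[μ(2/r₂ − 1/a_t)] = 150.4 m/s.
Δv₂ = v_c2 − v_a = 92.43 m/s.
Total Δv = Δv₁ + Δv₂ = 227.7 m/s.

Δv_total ≈ 228 m/s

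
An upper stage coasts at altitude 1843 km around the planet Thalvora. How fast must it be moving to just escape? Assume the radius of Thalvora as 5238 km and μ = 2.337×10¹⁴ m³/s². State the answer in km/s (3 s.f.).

r = 5238 + 1843 = 7081.0 km = 7.0810×10⁶ m.
Escape speed v_esc = √(2μ/r) = √(2 × 2.337×10¹⁴ / 7.081×10⁶) = √(6.601×10⁷) = 8125 m/s.
= 8.125 km/s.

v_esc ≈ 8.12 km/s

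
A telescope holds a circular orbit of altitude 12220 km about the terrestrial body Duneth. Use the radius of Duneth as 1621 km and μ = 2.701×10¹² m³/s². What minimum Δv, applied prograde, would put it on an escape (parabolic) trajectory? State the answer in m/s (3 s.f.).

Δv ≈ 183 m/s

r = 1621 + 12220 = 13841 km = 1.3841×10⁷ m.
Circular speed v_c = √(μ/r) = 441.8 m/s.
Escape speed v_esc = √(2μ/r) = √2 × v_c = 624.7 m/s.
Δv = v_esc − v_c = 183.0 m/s.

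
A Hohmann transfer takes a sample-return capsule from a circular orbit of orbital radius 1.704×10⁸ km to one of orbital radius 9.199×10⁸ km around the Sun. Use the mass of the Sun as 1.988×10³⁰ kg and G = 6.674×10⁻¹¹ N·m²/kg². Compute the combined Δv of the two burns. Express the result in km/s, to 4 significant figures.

μ = GM = 6.674×10⁻¹¹ × 1.988×10³⁰ = 1.327×10²⁰ m³/s².
r₁ = 1.704×10⁸ km = 1.704×10¹¹ m.
r₂ = 9.199×10⁸ km = 9.199×10¹¹ m.
Transfer ellipse a_t = (r₁ + r₂)/2 = 5.452×10¹¹ m.
At r₁: circular v_c1 = √(μ/r₁) = 27900 m/s; transfer-perihelion v_p = √[μ(2/r₁ − 1/a_t)] = 36250 m/s.
Δv₁ = v_p − v_c1 = 8344 m/s.
At r₂: circular v_c2 = √(μ/r₂) = 12010 m/s; transfer-aphelion v_a = √[μ(2/r₂ − 1/a_t)] = 6714 m/s.
Δv₂ = v_c2 − v_a = 5295 m/s.
Total Δv = Δv₁ + Δv₂ = 13640 m/s = 13.64 km/s.

Δv_total ≈ 13.64 km/s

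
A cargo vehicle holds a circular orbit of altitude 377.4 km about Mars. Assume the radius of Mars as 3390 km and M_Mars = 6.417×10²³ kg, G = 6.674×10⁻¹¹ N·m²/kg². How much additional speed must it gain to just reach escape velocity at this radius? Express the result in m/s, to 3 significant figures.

Δv ≈ 1400 m/s

μ = GM = 6.674×10⁻¹¹ × 6.417×10²³ = 4.283×10¹³ m³/s².
r = 3390 + 377.4 = 3767.4 km = 3.7674×10⁶ m.
Circular speed v_c = √(μ/r) = 3372 m/s.
Escape speed v_esc = √(2μ/r) = √2 × v_c = 4768 m/s.
Δv = v_esc − v_c = 1397 m/s.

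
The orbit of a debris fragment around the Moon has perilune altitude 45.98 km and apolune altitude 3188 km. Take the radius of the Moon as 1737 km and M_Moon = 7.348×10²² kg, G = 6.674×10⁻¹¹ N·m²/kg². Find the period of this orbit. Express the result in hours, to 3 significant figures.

T ≈ 4.84 hours

μ = GM = 6.674×10⁻¹¹ × 7.348×10²² = 4.904×10¹² m³/s².
r_p = 1737 + 45.98 = 1783.0 km = 1.7830×10⁶ m.
r_a = 1737 + 3188 = 4925.0 km = 4.9250×10⁶ m.
Semi-major axis a = (r_p + r_a)/2 = (1783.0 + 4925.0)/2 = 3354.0 km = 3.354×10⁶ m.
By Kepler's third law T = 2π√(a³/μ) = 2π × 2.774×10³ = 1.743×10⁴ s.
= 4.841 hours.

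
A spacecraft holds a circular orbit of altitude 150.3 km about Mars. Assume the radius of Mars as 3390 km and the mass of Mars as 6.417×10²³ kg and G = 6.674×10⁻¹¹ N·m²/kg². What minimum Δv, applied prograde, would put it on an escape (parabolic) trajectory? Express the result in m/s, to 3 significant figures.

Δv ≈ 1440 m/s

μ = GM = 6.674×10⁻¹¹ × 6.417×10²³ = 4.283×10¹³ m³/s².
r = 3390 + 150.3 = 3540.3 km = 3.5403×10⁶ m.
Circular speed v_c = √(μ/r) = 3478 m/s.
Escape speed v_esc = √(2μ/r) = √2 × v_c = 4919 m/s.
Δv = v_esc − v_c = 1441 m/s.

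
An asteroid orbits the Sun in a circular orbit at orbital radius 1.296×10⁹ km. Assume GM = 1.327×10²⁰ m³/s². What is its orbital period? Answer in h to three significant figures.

r = 1.296×10⁹ km = 1.296×10¹² m.
Kepler's third law: T = 2π√(r³/μ) = 2π√((1.296×10¹²)³ / 1.327×10²⁰).
r³/μ = 1.640×10¹⁶ s², so T = 2π × 1.281×10⁸ = 8.047×10⁸ s.
Converting: 8.047×10⁸ s ÷ 3600 = 2.235×10⁵ h.

T ≈ 224000 h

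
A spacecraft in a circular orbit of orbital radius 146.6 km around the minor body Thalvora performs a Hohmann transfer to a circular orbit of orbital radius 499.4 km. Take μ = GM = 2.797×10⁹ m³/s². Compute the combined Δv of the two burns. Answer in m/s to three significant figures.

r₁ = 146.6 km = 1.466×10⁵ m.
r₂ = 499.4 km = 4.994×10⁵ m.
Transfer ellipse a_t = (r₁ + r₂)/2 = 3.230×10⁵ m.
At r₁: circular v_c1 = √(μ/r₁) = 138.1 m/s; transfer-periapsis v_p = √[μ(2/r₁ − 1/a_t)] = 171.8 m/s.
Δv₁ = v_p − v_c1 = 33.62 m/s.
At r₂: circular v_c2 = √(μ/r₂) = 74.84 m/s; transfer-apoapsis v_a = √[μ(2/r₂ − 1/a_t)] = 50.42 m/s.
Δv₂ = v_c2 − v_a = 24.42 m/s.
Total Δv = Δv₁ + Δv₂ = 58.04 m/s.

Δv_total ≈ 58.0 m/s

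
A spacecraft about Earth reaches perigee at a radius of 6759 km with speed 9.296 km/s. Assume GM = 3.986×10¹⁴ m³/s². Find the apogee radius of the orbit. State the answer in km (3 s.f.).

apogee radius ≈ 18500 km

r_p = 6.759×10⁶ m.
Specific energy ε = v²/2 − μ/r = -1.577×10⁷ J/kg, so a = −μ/(2ε) = 1.264×10⁷ m.
The apsides satisfy r_p + r_a = 2a, so the apogee radius is 2a − r_p = 1.852×10⁷ m = 18524 km.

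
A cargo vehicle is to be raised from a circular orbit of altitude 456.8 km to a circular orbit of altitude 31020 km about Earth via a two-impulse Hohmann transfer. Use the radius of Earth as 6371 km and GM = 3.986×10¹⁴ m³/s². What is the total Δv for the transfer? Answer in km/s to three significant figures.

r₁ = 6371 + 456.8 = 6827.8 km = 6.8278×10⁶ m.
r₂ = 6371 + 31020 = 37391 km = 3.7391×10⁷ m.
Transfer ellipse a_t = (r₁ + r₂)/2 = 2.211×10⁷ m.
At r₁: circular v_c1 = √(μ/r₁) = 7641 m/s; transfer-perigee v_p = √[μ(2/r₁ − 1/a_t)] = 9936 m/s.
Δv₁ = v_p − v_c1 = 2296 m/s.
At r₂: circular v_c2 = √(μ/r₂) = 3265 m/s; transfer-apogee v_a = √[μ(2/r₂ − 1/a_t)] = 1814 m/s.
Δv₂ = v_c2 − v_a = 1451 m/s.
Total Δv = Δv₁ + Δv₂ = 3746 m/s = 3.746 km/s.

Δv_total ≈ 3.75 km/s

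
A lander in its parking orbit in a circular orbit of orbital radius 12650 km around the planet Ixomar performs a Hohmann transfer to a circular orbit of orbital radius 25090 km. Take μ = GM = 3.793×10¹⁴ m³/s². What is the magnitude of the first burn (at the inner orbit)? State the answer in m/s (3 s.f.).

r₁ = 12650 km = 1.265×10⁷ m.
r₂ = 25090 km = 2.509×10⁷ m.
Transfer ellipse a_t = (r₁ + r₂)/2 = 1.887×10⁷ m.
At r₁: circular v_c1 = √(μ/r₁) = 5476 m/s; transfer-periapsis v_p = √[μ(2/r₁ − 1/a_t)] = 6314 m/s.
Δv₁ = v_p − v_c1 = 838.3 m/s.

Δv ≈ 838 m/s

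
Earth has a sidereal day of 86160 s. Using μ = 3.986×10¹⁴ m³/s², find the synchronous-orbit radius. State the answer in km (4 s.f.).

r_sync ≈ 42160 km

A synchronous orbit has period T, so by Kepler's third law a = (μT²/4π²)^(1/3).
μT²/4π² = 3.986×10¹⁴ × (8.616×10⁴)² / 39.48 = 7.495×10²² m³.
a = 4.216×10⁷ m = 42163 km.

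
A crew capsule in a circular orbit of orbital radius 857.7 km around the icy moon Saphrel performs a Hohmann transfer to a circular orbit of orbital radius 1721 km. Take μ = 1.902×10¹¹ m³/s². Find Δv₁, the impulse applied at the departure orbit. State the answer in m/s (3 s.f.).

r₁ = 857.7 km = 8.577×10⁵ m.
r₂ = 1721 km = 1.721×10⁶ m.
Transfer ellipse a_t = (r₁ + r₂)/2 = 1.289×10⁶ m.
At r₁: circular v_c1 = √(μ/r₁) = 470.9 m/s; transfer-periapsis v_p = √[μ(2/r₁ − 1/a_t)] = 544.1 m/s.
Δv₁ = v_p − v_c1 = 73.15 m/s.

Δv ≈ 73.1 m/s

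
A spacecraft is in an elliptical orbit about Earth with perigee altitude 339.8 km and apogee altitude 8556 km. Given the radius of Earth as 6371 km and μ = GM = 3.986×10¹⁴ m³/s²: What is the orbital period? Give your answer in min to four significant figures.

r_p = 6371 + 339.8 = 6710.8 km = 6.7108×10⁶ m.
r_a = 6371 + 8556 = 14927 km = 1.4927×10⁷ m.
Semi-major axis a = (r_p + r_a)/2 = (6710.8 + 14927)/2 = 10819 km = 1.082×10⁷ m.
By Kepler's third law T = 2π√(a³/μ) = 2π × 1.782×10³ = 1.120×10⁴ s.
= 186.7 min.

T ≈ 186.7 min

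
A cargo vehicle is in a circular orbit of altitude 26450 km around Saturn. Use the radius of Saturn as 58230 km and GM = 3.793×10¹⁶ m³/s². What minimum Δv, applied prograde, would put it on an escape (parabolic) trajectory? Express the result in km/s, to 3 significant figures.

Δv ≈ 8.77 km/s

r = 58230 + 26450 = 84680 km = 8.4680×10⁷ m.
Circular speed v_c = √(μ/r) = 21160 m/s.
Escape speed v_esc = √(2μ/r) = √2 × v_c = 29930 m/s.
Δv = v_esc − v_c = 8766 m/s = 8.766 km/s.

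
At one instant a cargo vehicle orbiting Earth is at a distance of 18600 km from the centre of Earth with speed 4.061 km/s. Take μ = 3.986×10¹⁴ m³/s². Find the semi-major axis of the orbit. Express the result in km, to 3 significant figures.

r = 1.860×10⁷ m.
Specific orbital energy ε = v²/2 − μ/r = (4061)²/2 − 3.986×10¹⁴/1.860×10⁷ = -1.318×10⁷ J/kg.
Since ε = −μ/(2a), a = −μ/(2ε) = 1.512×10⁷ m = 15117 km.

a ≈ 15100 km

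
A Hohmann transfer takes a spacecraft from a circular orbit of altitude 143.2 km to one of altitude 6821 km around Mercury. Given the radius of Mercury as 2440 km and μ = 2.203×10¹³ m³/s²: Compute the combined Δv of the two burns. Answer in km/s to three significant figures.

r₁ = 2440 + 143.2 = 2583.2 km = 2.5832×10⁶ m.
r₂ = 2440 + 6821 = 9261.0 km = 9.2610×10⁶ m.
Transfer ellipse a_t = (r₁ + r₂)/2 = 5.922×10⁶ m.
At r₁: circular v_c1 = √(μ/r₁) = 2920 m/s; transfer-periherm v_p = √[μ(2/r₁ − 1/a_t)] = 3652 m/s.
Δv₁ = v_p − v_c1 = 731.6 m/s.
At r₂: circular v_c2 = √(μ/r₂) = 1542 m/s; transfer-apoherm v_a = √[μ(2/r₂ − 1/a_t)] = 1019 m/s.
Δv₂ = v_c2 − v_a = 523.7 m/s.
Total Δv = Δv₁ + Δv₂ = 1255 m/s = 1.255 km/s.

Δv_total ≈ 1.26 km/s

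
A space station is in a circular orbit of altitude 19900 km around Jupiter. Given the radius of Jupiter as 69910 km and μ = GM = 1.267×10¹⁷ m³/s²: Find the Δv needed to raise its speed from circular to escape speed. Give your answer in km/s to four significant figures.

r = 69910 + 19900 = 89810 km = 8.9810×10⁷ m.
Circular speed v_c = √(μ/r) = 37560 m/s.
Escape speed v_esc = √(2μ/r) = √2 × v_c = 53120 m/s.
Δv = v_esc − v_c = 15560 m/s = 15.56 km/s.

Δv ≈ 15.56 km/s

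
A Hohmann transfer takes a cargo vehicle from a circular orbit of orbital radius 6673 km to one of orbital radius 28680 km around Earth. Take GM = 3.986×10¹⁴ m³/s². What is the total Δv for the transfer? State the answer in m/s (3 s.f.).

Δv_total ≈ 3550 m/s

r₁ = 6673 km = 6.673×10⁶ m.
r₂ = 28680 km = 2.868×10⁷ m.
Transfer ellipse a_t = (r₁ + r₂)/2 = 1.768×10⁷ m.
At r₁: circular v_c1 = √(μ/r₁) = 7729 m/s; transfer-perigee v_p = √[μ(2/r₁ − 1/a_t)] = 9845 m/s.
Δv₁ = v_p − v_c1 = 2116 m/s.
At r₂: circular v_c2 = √(μ/r₂) = 3728 m/s; transfer-apogee v_a = √[μ(2/r₂ − 1/a_t)] = 2291 m/s.
Δv₂ = v_c2 − v_a = 1437 m/s.
Total Δv = Δv₁ + Δv₂ = 3553 m/s.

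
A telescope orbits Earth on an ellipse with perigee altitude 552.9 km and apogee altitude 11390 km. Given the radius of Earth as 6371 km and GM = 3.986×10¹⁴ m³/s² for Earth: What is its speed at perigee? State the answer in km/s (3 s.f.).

r_p = 6371 + 552.9 = 6923.9 km = 6.9239×10⁶ m.
r_a = 6371 + 11390 = 17761 km = 1.7761×10⁷ m.
Semi-major axis a = (r_p + r_a)/2 = 12342 km = 1.234×10⁷ m.
Vis-viva: v² = μ(2/r − 1/a) = 3.986×10¹⁴ × (2.889×10⁻⁷ − 8.102×10⁻⁸) = 8.284×10⁷ m²/s².
v = 9102 m/s = 9.102 km/s.

v ≈ 9.10 km/s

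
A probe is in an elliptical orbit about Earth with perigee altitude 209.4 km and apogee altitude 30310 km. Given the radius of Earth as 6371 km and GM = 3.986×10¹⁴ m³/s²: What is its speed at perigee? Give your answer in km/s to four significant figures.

r_p = 6371 + 209.4 = 6580.4 km = 6.5804×10⁶ m.
r_a = 6371 + 30310 = 36681 km = 3.6681×10⁷ m.
Semi-major axis a = (r_p + r_a)/2 = 21631 km = 2.163×10⁷ m.
Vis-viva: v² = μ(2/r − 1/a) = 3.986×10¹⁴ × (3.039×10⁻⁷ − 4.623×10⁻⁸) = 1.027×10⁸ m²/s².
v = 10140 m/s = 10.14 km/s.

v ≈ 10.14 km/s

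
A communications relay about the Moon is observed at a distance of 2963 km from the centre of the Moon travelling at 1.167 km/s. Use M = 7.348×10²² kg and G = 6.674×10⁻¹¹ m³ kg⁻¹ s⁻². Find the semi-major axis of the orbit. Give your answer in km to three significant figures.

a ≈ 2520 km

μ = GM = 6.674×10⁻¹¹ × 7.348×10²² = 4.904×10¹² m³/s².
r = 2.963×10⁶ m.
Specific orbital energy ε = v²/2 − μ/r = (1167)²/2 − 4.904×10¹²/2.963×10⁶ = -9.742×10⁵ J/kg.
Since ε = −μ/(2a), a = −μ/(2ε) = 2.517×10⁶ m = 2517.1 km.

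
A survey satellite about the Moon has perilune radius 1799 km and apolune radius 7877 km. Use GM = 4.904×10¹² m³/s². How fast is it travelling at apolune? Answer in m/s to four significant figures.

Semi-major axis a = (r_p + r_a)/2 = 4838.0 km = 4.838×10⁶ m.
Vis-viva: v² = μ(2/r − 1/a) = 4.904×10¹² × (2.539×10⁻⁷ − 2.067×10⁻⁷) = 2.315×10⁵ m²/s².
v = 481.1 m/s.

v ≈ 481.1 m/s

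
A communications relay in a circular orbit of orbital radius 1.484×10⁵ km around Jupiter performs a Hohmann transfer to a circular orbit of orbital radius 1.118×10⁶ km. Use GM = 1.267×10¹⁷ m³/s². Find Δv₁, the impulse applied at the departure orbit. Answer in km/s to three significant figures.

Δv ≈ 9.61 km/s

r₁ = 1.484×10⁵ km = 1.484×10⁸ m.
r₂ = 1.118×10⁶ km = 1.118×10⁹ m.
Transfer ellipse a_t = (r₁ + r₂)/2 = 6.332×10⁸ m.
At r₁: circular v_c1 = √(μ/r₁) = 29220 m/s; transfer-perijove v_p = √[μ(2/r₁ − 1/a_t)] = 38830 m/s.
Δv₁ = v_p − v_c1 = 9607 m/s.
= 9.607 km/s.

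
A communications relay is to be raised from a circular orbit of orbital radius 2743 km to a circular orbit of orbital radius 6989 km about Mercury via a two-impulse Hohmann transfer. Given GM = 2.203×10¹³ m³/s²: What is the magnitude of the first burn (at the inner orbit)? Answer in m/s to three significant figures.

Δv ≈ 562 m/s

r₁ = 2743 km = 2.743×10⁶ m.
r₂ = 6989 km = 6.989×10⁶ m.
Transfer ellipse a_t = (r₁ + r₂)/2 = 4.866×10⁶ m.
At r₁: circular v_c1 = √(μ/r₁) = 2834 m/s; transfer-periherm v_p = √[μ(2/r₁ − 1/a_t)] = 3396 m/s.
Δv₁ = v_p − v_c1 = 562.4 m/s.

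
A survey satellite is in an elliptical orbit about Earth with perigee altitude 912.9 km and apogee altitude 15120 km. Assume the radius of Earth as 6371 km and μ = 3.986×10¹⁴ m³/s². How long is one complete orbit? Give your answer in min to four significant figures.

T ≈ 286.2 min

r_p = 6371 + 912.9 = 7283.9 km = 7.2839×10⁶ m.
r_a = 6371 + 15120 = 21491 km = 2.1491×10⁷ m.
Semi-major axis a = (r_p + r_a)/2 = (7283.9 + 21491)/2 = 14387 km = 1.439×10⁷ m.
By Kepler's third law T = 2π√(a³/μ) = 2π × 2.733×10³ = 1.717×10⁴ s.
= 286.2 min.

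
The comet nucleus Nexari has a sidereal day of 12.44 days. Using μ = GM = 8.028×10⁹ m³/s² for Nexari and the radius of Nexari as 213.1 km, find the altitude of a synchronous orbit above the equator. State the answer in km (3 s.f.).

h_sync ≈ 5960 km

T = 12.44 days = 1.075×10⁶ s.
A synchronous orbit has period T, so by Kepler's third law a = (μT²/4π²)^(1/3).
μT²/4π² = 8.028×10⁹ × (1.075×10⁶)² / 39.48 = 2.349×10²⁰ m³.
a = 6.170×10⁶ m = 6170.3 km.
Altitude h = a − R = 6170.3 − 213.1 = 5957.2 km.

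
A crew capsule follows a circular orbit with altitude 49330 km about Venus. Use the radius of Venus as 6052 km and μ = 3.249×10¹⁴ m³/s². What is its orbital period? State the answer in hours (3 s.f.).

r = 6052 + 49330 = 55382 km = 5.5382×10⁷ m.
Kepler's third law: T = 2π√(r³/μ) = 2π√((5.538×10⁷)³ / 3.249×10¹⁴).
r³/μ = 5.228×10⁸ s², so T = 2π × 2.287×10⁴ = 1.437×10⁵ s.
Converting: 1.437×10⁵ s ÷ 3600 = 39.91 hours.

T ≈ 39.9 hours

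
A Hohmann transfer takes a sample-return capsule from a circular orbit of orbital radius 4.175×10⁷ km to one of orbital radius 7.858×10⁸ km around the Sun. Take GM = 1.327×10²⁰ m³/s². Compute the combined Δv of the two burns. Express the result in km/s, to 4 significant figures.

r₁ = 4.175×10⁷ km = 4.175×10¹⁰ m.
r₂ = 7.858×10⁸ km = 7.858×10¹¹ m.
Transfer ellipse a_t = (r₁ + r₂)/2 = 4.138×10¹¹ m.
At r₁: circular v_c1 = √(μ/r₁) = 56380 m/s; transfer-perihelion v_p = √[μ(2/r₁ − 1/a_t)] = 77690 m/s.
Δv₁ = v_p − v_c1 = 21320 m/s.
At r₂: circular v_c2 = √(μ/r₂) = 13000 m/s; transfer-aphelion v_a = √[μ(2/r₂ − 1/a_t)] = 4128 m/s.
Δv₂ = v_c2 − v_a = 8867 m/s.
Total Δv = Δv₁ + Δv₂ = 30180 m/s = 30.18 km/s.

Δv_total ≈ 30.18 km/s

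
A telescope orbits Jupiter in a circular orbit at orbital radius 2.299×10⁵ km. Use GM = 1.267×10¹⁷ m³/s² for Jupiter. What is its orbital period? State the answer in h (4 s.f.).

T ≈ 17.09 h

r = 2.299×10⁵ km = 2.299×10⁸ m.
Kepler's third law: T = 2π√(r³/μ) = 2π√((2.299×10⁸)³ / 1.267×10¹⁷).
r³/μ = 9.590×10⁷ s², so T = 2π × 9.793×10³ = 6.153×10⁴ s.
Converting: 6.153×10⁴ s ÷ 3600 = 17.09 h.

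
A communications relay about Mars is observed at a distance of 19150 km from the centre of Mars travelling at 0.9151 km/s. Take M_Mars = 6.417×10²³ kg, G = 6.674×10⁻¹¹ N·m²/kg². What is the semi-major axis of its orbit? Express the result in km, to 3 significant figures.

μ = GM = 6.674×10⁻¹¹ × 6.417×10²³ = 4.283×10¹³ m³/s².
r = 1.915×10⁷ m.
Vis-viva rearranged: 1/a = 2/r − v²/μ = 1.044×10⁻⁷ − 1.955×10⁻⁸ = 8.489×10⁻⁸ m⁻¹.
a = 1.178×10⁷ m = 11781 km.

a ≈ 11800 km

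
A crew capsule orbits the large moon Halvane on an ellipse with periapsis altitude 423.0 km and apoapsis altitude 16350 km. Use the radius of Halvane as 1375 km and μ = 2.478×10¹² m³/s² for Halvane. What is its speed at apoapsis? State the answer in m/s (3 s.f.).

r_p = 1375 + 423.0 = 1798.0 km = 1.7980×10⁶ m.
r_a = 1375 + 16350 = 17725 km = 1.7725×10⁷ m.
Semi-major axis a = (r_p + r_a)/2 = 9761.5 km = 9.762×10⁶ m.
Vis-viva: v² = μ(2/r − 1/a) = 2.478×10¹² × (1.128×10⁻⁷ − 1.024×10⁻⁷) = 2.575×10⁴ m²/s².
v = 160.5 m/s.

v ≈ 160 m/s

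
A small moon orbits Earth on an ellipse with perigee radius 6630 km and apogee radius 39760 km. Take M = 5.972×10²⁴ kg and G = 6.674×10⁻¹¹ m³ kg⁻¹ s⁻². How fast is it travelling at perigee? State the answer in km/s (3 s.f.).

v ≈ 10.2 km/s

μ = GM = 6.674×10⁻¹¹ × 5.972×10²⁴ = 3.986×10¹⁴ m³/s².
Semi-major axis a = (r_p + r_a)/2 = 23195 km = 2.320×10⁷ m.
Vis-viva: v² = μ(2/r − 1/a) = 3.986×10¹⁴ × (3.017×10⁻⁷ − 4.311×10⁻⁸) = 1.030×10⁸ m²/s².
v = 10150 m/s = 10.15 km/s.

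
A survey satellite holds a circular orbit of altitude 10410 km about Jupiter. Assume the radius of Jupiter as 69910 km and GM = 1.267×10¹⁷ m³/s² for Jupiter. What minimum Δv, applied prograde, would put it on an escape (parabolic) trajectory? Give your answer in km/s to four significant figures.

r = 69910 + 10410 = 80320 km = 8.0320×10⁷ m.
Circular speed v_c = √(μ/r) = 39720 m/s.
Escape speed v_esc = √(2μ/r) = √2 × v_c = 56170 m/s.
Δv = v_esc − v_c = 16450 m/s = 16.45 km/s.

Δv ≈ 16.45 km/s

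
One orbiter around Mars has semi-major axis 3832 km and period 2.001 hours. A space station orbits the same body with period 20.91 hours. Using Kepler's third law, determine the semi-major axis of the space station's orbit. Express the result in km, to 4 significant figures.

a₂ ≈ 18320 km

Kepler's third law: a³ ∝ T², so a₂ = a₁ (T₂/T₁)^(2/3).
T₂/T₁ = 10.45, (T₂/T₁)^(2/3) = 4.780.
a₂ = 3832 × 4.780 = 18320 km.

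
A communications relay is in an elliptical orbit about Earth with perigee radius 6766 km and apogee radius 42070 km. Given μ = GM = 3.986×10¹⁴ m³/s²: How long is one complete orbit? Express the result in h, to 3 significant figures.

Semi-major axis a = (r_p + r_a)/2 = (6766.0 + 42070)/2 = 24418 km = 2.442×10⁷ m.
By Kepler's third law T = 2π√(a³/μ) = 2π × 6.044×10³ = 3.797×10⁴ s.
= 10.55 h.

T ≈ 10.5 h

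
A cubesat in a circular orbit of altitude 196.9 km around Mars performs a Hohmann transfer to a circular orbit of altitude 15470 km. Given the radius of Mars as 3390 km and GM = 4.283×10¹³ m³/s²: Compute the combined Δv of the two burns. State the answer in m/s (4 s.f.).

Δv_total ≈ 1679 m/s

r₁ = 3390 + 196.9 = 3586.9 km = 3.5869×10⁶ m.
r₂ = 3390 + 15470 = 18860 km = 1.8860×10⁷ m.
Transfer ellipse a_t = (r₁ + r₂)/2 = 1.122×10⁷ m.
At r₁: circular v_c1 = √(μ/r₁) = 3456 m/s; transfer-periapsis v_p = √[μ(2/r₁ − 1/a_t)] = 4479 m/s.
Δv₁ = v_p − v_c1 = 1024 m/s.
At r₂: circular v_c2 = √(μ/r₂) = 1507 m/s; transfer-apoapsis v_a = √[μ(2/r₂ − 1/a_t)] = 851.9 m/s.
Δv₂ = v_c2 − v_a = 655.0 m/s.
Total Δv = Δv₁ + Δv₂ = 1679 m/s.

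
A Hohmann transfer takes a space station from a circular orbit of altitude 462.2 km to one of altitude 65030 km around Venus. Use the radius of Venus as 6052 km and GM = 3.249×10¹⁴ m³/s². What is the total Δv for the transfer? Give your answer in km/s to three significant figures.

Δv_total ≈ 3.76 km/s

r₁ = 6052 + 462.2 = 6514.2 km = 6.5142×10⁶ m.
r₂ = 6052 + 65030 = 71082 km = 7.1082×10⁷ m.
Transfer ellipse a_t = (r₁ + r₂)/2 = 3.880×10⁷ m.
At r₁: circular v_c1 = √(μ/r₁) = 7062 m/s; transfer-periapsis v_p = √[μ(2/r₁ − 1/a_t)] = 9559 m/s.
Δv₁ = v_p − v_c1 = 2497 m/s.
At r₂: circular v_c2 = √(μ/r₂) = 2138 m/s; transfer-apoapsis v_a = √[μ(2/r₂ − 1/a_t)] = 876.0 m/s.
Δv₂ = v_c2 − v_a = 1262 m/s.
Total Δv = Δv₁ + Δv₂ = 3759 m/s = 3.759 km/s.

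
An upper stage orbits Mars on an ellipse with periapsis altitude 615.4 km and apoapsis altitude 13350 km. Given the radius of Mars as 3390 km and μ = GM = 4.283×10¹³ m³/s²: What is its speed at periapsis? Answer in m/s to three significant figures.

r_p = 3390 + 615.4 = 4005.4 km = 4.0054×10⁶ m.
r_a = 3390 + 13350 = 16740 km = 1.6740×10⁷ m.
Semi-major axis a = (r_p + r_a)/2 = 10373 km = 1.037×10⁷ m.
Vis-viva: v² = μ(2/r − 1/a) = 4.283×10¹³ × (4.993×10⁻⁷ − 9.641×10⁻⁸) = 1.726×10⁷ m²/s².
v = 4154 m/s.

v ≈ 4150 m/s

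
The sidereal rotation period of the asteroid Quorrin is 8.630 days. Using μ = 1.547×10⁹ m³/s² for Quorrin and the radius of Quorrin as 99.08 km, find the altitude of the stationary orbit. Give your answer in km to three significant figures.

T = 8.630 days = 7.456×10⁵ s.
A synchronous orbit has period T, so by Kepler's third law a = (μT²/4π²)^(1/3).
μT²/4π² = 1.547×10⁹ × (7.456×10⁵)² / 39.48 = 2.179×10¹⁹ m³.
a = 2.793×10⁶ m = 2792.9 km.
Altitude h = a − R = 2792.9 − 99.08 = 2693.8 km.

h_sync ≈ 2690 km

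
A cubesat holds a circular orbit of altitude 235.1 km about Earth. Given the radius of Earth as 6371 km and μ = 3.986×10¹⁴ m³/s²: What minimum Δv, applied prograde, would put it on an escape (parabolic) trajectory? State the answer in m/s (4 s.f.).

r = 6371 + 235.1 = 6606.1 km = 6.6061×10⁶ m.
Circular speed v_c = √(μ/r) = 7768 m/s.
Escape speed v_esc = √(2μ/r) = √2 × v_c = 10990 m/s.
Δv = v_esc − v_c = 3218 m/s.

Δv ≈ 3218 m/s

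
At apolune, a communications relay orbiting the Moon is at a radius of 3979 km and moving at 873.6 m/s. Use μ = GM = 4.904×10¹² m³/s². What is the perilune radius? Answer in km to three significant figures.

perilune radius ≈ 1780 km

r_a = 3.979×10⁶ m.
Specific energy ε = v²/2 − μ/r = -8.509×10⁵ J/kg, so a = −μ/(2ε) = 2.882×10⁶ m.
The apsides satisfy r_p + r_a = 2a, so the perilune radius is 2a − r_a = 1.784×10⁶ m = 1784.4 km.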